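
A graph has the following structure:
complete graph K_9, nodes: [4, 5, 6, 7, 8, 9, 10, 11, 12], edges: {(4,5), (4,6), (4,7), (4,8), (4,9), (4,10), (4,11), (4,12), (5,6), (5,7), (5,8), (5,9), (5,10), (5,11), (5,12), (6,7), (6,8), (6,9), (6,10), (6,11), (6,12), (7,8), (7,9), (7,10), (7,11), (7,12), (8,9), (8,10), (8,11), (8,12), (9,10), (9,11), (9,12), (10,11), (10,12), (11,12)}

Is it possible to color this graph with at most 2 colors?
No, G is not 2-colorable

The clique on vertices [4, 5, 6, 7, 8, 9, 10, 11, 12] has size 9 > 2, so it alone needs 9 colors.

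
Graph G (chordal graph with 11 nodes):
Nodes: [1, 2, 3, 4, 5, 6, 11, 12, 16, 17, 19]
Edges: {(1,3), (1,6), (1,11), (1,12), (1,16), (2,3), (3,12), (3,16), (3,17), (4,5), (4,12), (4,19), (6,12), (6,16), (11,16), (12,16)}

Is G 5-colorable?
A valid 5-coloring: color 1: [2, 5, 11, 12, 17, 19]; color 2: [1, 4]; color 3: [16]; color 4: [3, 6].
(χ(G) = 4 ≤ 5.)

Yes, G is 5-colorable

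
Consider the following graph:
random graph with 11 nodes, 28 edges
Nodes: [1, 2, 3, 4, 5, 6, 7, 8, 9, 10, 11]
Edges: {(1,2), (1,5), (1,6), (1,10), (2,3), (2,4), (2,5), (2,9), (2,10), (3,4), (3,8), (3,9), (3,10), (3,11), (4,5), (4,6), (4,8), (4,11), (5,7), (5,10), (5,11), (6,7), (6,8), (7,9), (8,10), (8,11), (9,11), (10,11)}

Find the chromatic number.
χ(G) = 4

Clique number ω(G) = 4 (lower bound: χ ≥ ω).
The clique on [1, 2, 5, 10] has size 4, forcing χ ≥ 4, and the coloring below uses 4 colors, so χ(G) = 4.
A valid 4-coloring: color 1: [4, 9, 10]; color 2: [2, 6, 11]; color 3: [3, 5]; color 4: [1, 7, 8].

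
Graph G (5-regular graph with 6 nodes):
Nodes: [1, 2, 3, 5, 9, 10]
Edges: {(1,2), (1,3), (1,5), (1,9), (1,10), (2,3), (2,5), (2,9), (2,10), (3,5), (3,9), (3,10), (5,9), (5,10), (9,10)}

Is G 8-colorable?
A valid 8-coloring: color 1: [10]; color 2: [5]; color 3: [9]; color 4: [3]; color 5: [2]; color 6: [1].
(χ(G) = 6 ≤ 8.)

Yes, G is 8-colorable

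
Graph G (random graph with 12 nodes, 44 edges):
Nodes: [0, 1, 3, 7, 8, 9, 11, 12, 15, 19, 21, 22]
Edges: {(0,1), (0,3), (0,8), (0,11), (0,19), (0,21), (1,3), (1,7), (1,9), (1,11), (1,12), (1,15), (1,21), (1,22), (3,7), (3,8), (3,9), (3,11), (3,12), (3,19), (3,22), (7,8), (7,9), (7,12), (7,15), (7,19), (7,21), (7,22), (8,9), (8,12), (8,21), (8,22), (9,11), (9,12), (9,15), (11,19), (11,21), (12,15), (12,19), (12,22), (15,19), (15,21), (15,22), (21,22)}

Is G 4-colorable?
The clique on vertices [3, 7, 8, 9, 12] has size 5 > 4, so it alone needs 5 colors.

No, G is not 4-colorable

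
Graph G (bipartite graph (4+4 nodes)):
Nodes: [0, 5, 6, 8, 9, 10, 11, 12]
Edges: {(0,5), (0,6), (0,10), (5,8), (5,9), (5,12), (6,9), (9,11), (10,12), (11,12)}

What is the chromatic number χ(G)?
Clique number ω(G) = 2 (lower bound: χ ≥ ω).
The graph is bipartite (no odd cycle), so 2 colors suffice: χ(G) = 2.
A valid 2-coloring: color 1: [5, 6, 10, 11]; color 2: [0, 8, 9, 12].

χ(G) = 2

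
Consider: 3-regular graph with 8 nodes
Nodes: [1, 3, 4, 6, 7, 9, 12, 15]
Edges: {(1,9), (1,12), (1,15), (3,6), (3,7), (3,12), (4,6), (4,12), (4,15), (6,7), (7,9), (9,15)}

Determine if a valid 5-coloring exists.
Yes, G is 5-colorable

A valid 5-coloring: color 1: [7, 12, 15]; color 2: [1, 3, 4]; color 3: [6, 9].
(χ(G) = 3 ≤ 5.)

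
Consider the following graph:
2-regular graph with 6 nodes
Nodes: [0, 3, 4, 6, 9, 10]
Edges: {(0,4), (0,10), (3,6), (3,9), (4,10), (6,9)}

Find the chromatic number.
Clique number ω(G) = 3 (lower bound: χ ≥ ω).
The clique on [0, 4, 10] has size 3, forcing χ ≥ 3, and the coloring below uses 3 colors, so χ(G) = 3.
A valid 3-coloring: color 1: [3, 10]; color 2: [0, 6]; color 3: [4, 9].

χ(G) = 3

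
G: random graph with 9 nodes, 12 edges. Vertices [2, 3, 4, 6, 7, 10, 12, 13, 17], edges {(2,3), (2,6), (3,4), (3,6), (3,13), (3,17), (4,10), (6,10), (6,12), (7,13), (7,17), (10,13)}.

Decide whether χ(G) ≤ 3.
Yes, G is 3-colorable

A valid 3-coloring: color 1: [3, 7, 10, 12]; color 2: [4, 6, 13, 17]; color 3: [2].
(χ(G) = 3 ≤ 3.)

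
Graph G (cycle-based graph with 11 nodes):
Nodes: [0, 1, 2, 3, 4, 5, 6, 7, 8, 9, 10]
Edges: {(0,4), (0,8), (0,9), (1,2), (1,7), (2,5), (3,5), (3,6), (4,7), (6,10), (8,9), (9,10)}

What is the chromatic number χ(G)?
χ(G) = 3

Clique number ω(G) = 3 (lower bound: χ ≥ ω).
The clique on [0, 8, 9] has size 3, forcing χ ≥ 3, and the coloring below uses 3 colors, so χ(G) = 3.
A valid 3-coloring: color 1: [0, 2, 3, 7, 10]; color 2: [1, 4, 5, 6, 9]; color 3: [8].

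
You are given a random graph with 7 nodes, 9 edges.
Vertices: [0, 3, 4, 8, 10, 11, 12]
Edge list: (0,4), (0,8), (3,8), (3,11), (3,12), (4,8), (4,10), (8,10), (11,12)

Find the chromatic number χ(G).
Clique number ω(G) = 3 (lower bound: χ ≥ ω).
The clique on [0, 4, 8] has size 3, forcing χ ≥ 3, and the coloring below uses 3 colors, so χ(G) = 3.
A valid 3-coloring: color 1: [8, 12]; color 2: [3, 4]; color 3: [0, 10, 11].

χ(G) = 3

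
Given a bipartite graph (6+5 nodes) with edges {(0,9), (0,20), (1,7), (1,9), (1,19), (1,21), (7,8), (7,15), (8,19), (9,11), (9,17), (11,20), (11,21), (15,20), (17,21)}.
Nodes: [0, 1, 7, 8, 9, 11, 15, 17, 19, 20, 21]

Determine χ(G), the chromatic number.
χ(G) = 2

Clique number ω(G) = 2 (lower bound: χ ≥ ω).
The graph is bipartite (no odd cycle), so 2 colors suffice: χ(G) = 2.
A valid 2-coloring: color 1: [0, 1, 8, 11, 15, 17]; color 2: [7, 9, 19, 20, 21].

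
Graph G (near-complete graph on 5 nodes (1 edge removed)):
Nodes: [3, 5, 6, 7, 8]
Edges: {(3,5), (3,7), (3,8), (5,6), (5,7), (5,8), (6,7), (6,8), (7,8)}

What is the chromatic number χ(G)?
Clique number ω(G) = 4 (lower bound: χ ≥ ω).
The clique on [3, 5, 7, 8] has size 4, forcing χ ≥ 4, and the coloring below uses 4 colors, so χ(G) = 4.
A valid 4-coloring: color 1: [8]; color 2: [7]; color 3: [5]; color 4: [3, 6].

χ(G) = 4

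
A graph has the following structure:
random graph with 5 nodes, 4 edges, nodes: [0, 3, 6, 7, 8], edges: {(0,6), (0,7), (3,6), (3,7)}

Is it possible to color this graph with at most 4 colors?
Yes, G is 4-colorable

A valid 4-coloring: color 1: [6, 7, 8]; color 2: [0, 3].
(χ(G) = 2 ≤ 4.)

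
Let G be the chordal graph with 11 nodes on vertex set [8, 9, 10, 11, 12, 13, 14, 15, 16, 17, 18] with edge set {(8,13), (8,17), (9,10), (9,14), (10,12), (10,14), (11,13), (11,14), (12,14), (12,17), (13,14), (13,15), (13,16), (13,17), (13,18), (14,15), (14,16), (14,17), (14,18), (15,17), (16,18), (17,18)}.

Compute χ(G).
χ(G) = 4

Clique number ω(G) = 4 (lower bound: χ ≥ ω).
The clique on [13, 14, 16, 18] has size 4, forcing χ ≥ 4, and the coloring below uses 4 colors, so χ(G) = 4.
A valid 4-coloring: color 1: [8, 14]; color 2: [9, 12, 13]; color 3: [10, 11, 16, 17]; color 4: [15, 18].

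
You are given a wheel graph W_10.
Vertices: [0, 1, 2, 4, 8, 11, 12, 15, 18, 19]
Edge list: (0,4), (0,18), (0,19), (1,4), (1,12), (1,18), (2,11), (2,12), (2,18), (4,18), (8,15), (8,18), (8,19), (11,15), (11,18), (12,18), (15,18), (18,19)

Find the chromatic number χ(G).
χ(G) = 4

Clique number ω(G) = 3 (lower bound: χ ≥ ω).
Odd cycle [8, 15, 11, 2, 12, 1, 4, 0, 19] needs 3 colors (χ ≥ 3).
Vertex 18 is adjacent to every vertex of [0, 1, 2, 4, 8, 11, 12, 15, 19], which already need 3 colors among themselves, so 18 needs a new color (χ ≥ 4).
The coloring below uses 4 colors, so χ(G) = 4.
A valid 4-coloring: color 1: [18]; color 2: [0, 8, 11, 12]; color 3: [1, 2, 15, 19]; color 4: [4].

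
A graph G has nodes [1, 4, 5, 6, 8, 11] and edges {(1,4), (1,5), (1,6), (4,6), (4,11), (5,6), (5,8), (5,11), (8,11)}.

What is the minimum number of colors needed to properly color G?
Clique number ω(G) = 3 (lower bound: χ ≥ ω).
The clique on [1, 4, 6] has size 3, forcing χ ≥ 3, and the coloring below uses 3 colors, so χ(G) = 3.
A valid 3-coloring: color 1: [4, 5]; color 2: [1, 11]; color 3: [6, 8].

χ(G) = 3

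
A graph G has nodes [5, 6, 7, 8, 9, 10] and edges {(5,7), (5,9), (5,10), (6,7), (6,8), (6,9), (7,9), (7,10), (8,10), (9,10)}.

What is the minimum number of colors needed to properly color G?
χ(G) = 4

Clique number ω(G) = 4 (lower bound: χ ≥ ω).
The clique on [5, 7, 9, 10] has size 4, forcing χ ≥ 4, and the coloring below uses 4 colors, so χ(G) = 4.
A valid 4-coloring: color 1: [7, 8]; color 2: [6, 10]; color 3: [9]; color 4: [5].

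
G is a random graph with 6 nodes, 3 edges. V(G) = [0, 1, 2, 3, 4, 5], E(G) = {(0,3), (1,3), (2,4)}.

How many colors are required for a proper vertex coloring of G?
χ(G) = 2

Clique number ω(G) = 2 (lower bound: χ ≥ ω).
The graph is bipartite (no odd cycle), so 2 colors suffice: χ(G) = 2.
A valid 2-coloring: color 1: [3, 4, 5]; color 2: [0, 1, 2].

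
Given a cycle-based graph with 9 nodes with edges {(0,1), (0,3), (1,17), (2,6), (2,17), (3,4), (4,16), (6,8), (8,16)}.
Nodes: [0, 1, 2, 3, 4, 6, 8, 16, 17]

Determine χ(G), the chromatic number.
Clique number ω(G) = 2 (lower bound: χ ≥ ω).
Odd cycle [17, 1, 0, 3, 4, 16, 8, 6, 2] needs 3 colors (χ ≥ 3).
The coloring below uses 3 colors, so χ(G) = 3.
A valid 3-coloring: color 1: [0, 4, 6, 17]; color 2: [1, 2, 3, 16]; color 3: [8].

χ(G) = 3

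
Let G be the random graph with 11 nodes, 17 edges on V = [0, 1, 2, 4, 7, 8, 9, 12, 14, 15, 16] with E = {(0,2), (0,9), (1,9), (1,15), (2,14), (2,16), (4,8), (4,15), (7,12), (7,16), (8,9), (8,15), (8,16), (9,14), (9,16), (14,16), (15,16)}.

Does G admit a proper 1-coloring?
No, G is not 1-colorable

The clique on vertices [4, 8, 15] has size 3 > 1, so it alone needs 3 colors.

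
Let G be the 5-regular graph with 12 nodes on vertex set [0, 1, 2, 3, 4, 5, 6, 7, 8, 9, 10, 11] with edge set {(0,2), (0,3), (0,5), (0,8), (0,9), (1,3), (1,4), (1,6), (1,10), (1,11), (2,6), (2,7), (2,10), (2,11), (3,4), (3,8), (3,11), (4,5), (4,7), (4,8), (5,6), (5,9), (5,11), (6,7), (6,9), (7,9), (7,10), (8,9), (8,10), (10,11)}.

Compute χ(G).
Clique number ω(G) = 3 (lower bound: χ ≥ ω).
Suppose a proper 3-coloring c exists. The clique [0, 3, 8] takes 3 distinct colors; by symmetry let c(0) = 1, c(3) = 2, c(8) = 3.
- Vertex 4: neighbors [3, 8] already have colors [2, 3] ⇒ c(4) = 1.
- Vertex 1: neighbors [4, 3] already have colors [1, 2] ⇒ c(1) = 3.
- Vertex 9: neighbors [0, 8] already have colors [1, 3] ⇒ c(9) = 2.
- Vertex 6: neighbors [9, 1] already have colors [2, 3] ⇒ c(6) = 1.
- Vertex 11: neighbors [3, 1] already have colors [2, 3] ⇒ c(11) = 1.
- Vertex 7: neighbors [4, 9] already have colors [1, 2] ⇒ c(7) = 3.
- Vertex 2: neighbors [0, 7] already have colors [1, 3] ⇒ c(2) = 2.
- Vertex 10: neighbors [11, 2, 1] already have colors [1, 2, 3] — all 3 colors blocked. Contradiction.
The forced assignments end in a contradiction, so G has no proper 3-coloring (χ ≥ 4).
The coloring below uses 4 colors, so χ(G) = 4.
A valid 4-coloring: color 1: [3, 6, 10]; color 2: [1, 5, 7, 8]; color 3: [2, 4, 9]; color 4: [0, 11].

χ(G) = 4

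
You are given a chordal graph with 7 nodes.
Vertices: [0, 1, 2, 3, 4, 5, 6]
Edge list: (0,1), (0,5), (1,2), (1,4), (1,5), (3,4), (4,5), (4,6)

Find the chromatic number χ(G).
χ(G) = 3

Clique number ω(G) = 3 (lower bound: χ ≥ ω).
The clique on [0, 1, 5] has size 3, forcing χ ≥ 3, and the coloring below uses 3 colors, so χ(G) = 3.
A valid 3-coloring: color 1: [1, 3, 6]; color 2: [0, 2, 4]; color 3: [5].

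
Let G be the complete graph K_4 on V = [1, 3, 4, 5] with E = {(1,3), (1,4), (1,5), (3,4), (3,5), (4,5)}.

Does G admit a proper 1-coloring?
The clique on vertices [1, 3, 4, 5] has size 4 > 1, so it alone needs 4 colors.

No, G is not 1-colorable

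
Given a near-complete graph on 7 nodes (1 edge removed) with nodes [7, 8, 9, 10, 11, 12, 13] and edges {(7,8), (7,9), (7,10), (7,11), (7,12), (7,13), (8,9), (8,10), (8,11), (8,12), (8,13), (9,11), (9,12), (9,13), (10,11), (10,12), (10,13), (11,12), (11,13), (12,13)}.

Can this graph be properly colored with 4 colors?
The clique on vertices [7, 8, 9, 11, 12, 13] has size 6 > 4, so it alone needs 6 colors.

No, G is not 4-colorable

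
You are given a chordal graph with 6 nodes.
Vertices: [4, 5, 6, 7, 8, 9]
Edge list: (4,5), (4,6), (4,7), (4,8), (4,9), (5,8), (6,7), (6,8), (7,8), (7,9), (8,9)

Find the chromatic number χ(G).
Clique number ω(G) = 4 (lower bound: χ ≥ ω).
The clique on [4, 7, 8, 9] has size 4, forcing χ ≥ 4, and the coloring below uses 4 colors, so χ(G) = 4.
A valid 4-coloring: color 1: [8]; color 2: [4]; color 3: [5, 7]; color 4: [6, 9].

χ(G) = 4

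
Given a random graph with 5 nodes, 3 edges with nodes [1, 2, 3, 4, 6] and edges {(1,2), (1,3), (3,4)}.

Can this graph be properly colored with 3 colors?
A valid 3-coloring: color 1: [2, 3, 6]; color 2: [1, 4].
(χ(G) = 2 ≤ 3.)

Yes, G is 3-colorable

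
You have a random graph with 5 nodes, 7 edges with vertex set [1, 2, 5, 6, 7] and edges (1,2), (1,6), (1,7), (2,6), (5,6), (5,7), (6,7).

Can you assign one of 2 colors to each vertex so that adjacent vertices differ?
The clique on vertices [1, 2, 6] has size 3 > 2, so it alone needs 3 colors.

No, G is not 2-colorable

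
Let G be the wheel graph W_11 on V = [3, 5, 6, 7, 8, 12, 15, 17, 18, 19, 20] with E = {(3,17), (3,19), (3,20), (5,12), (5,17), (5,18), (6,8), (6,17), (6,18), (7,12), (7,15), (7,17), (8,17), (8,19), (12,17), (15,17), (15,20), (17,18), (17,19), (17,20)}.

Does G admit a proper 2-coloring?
The clique on vertices [3, 17, 19] has size 3 > 2, so it alone needs 3 colors.

No, G is not 2-colorable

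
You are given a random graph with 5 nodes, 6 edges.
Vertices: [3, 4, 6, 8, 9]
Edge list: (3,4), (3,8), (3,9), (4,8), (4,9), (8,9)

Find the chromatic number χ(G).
χ(G) = 4

Clique number ω(G) = 4 (lower bound: χ ≥ ω).
The clique on [3, 4, 8, 9] has size 4, forcing χ ≥ 4, and the coloring below uses 4 colors, so χ(G) = 4.
A valid 4-coloring: color 1: [3, 6]; color 2: [9]; color 3: [4]; color 4: [8].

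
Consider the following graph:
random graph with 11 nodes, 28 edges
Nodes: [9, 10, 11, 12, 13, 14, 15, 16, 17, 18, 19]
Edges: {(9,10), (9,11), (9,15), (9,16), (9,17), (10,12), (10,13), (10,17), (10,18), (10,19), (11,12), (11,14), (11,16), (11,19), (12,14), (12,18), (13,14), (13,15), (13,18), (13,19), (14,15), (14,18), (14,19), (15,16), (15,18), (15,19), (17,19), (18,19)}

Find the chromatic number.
χ(G) = 5

Clique number ω(G) = 5 (lower bound: χ ≥ ω).
The clique on [13, 14, 15, 18, 19] has size 5, forcing χ ≥ 5, and the coloring below uses 5 colors, so χ(G) = 5.
A valid 5-coloring: color 1: [9, 12, 19]; color 2: [11, 17, 18]; color 3: [10, 14, 16]; color 4: [15]; color 5: [13].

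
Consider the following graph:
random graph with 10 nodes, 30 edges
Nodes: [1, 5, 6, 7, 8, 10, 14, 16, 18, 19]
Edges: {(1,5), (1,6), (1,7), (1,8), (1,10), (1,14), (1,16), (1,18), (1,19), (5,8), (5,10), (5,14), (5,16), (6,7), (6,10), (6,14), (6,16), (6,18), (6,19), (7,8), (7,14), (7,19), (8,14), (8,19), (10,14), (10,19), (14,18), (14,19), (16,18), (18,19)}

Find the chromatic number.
χ(G) = 5

Clique number ω(G) = 5 (lower bound: χ ≥ ω).
The clique on [1, 7, 8, 14, 19] has size 5, forcing χ ≥ 5, and the coloring below uses 5 colors, so χ(G) = 5.
A valid 5-coloring: color 1: [1]; color 2: [14, 16]; color 3: [5, 19]; color 4: [6, 8]; color 5: [7, 10, 18].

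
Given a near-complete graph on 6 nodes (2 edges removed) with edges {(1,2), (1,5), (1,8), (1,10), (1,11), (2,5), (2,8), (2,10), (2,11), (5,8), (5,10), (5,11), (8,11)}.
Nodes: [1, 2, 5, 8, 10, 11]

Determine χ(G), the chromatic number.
χ(G) = 5

Clique number ω(G) = 5 (lower bound: χ ≥ ω).
The clique on [1, 2, 5, 8, 11] has size 5, forcing χ ≥ 5, and the coloring below uses 5 colors, so χ(G) = 5.
A valid 5-coloring: color 1: [5]; color 2: [1]; color 3: [2]; color 4: [8, 10]; color 5: [11].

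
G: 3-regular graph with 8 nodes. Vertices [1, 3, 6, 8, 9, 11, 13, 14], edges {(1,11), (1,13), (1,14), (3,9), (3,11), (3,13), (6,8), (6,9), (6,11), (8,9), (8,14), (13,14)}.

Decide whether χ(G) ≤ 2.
No, G is not 2-colorable

The clique on vertices [1, 13, 14] has size 3 > 2, so it alone needs 3 colors.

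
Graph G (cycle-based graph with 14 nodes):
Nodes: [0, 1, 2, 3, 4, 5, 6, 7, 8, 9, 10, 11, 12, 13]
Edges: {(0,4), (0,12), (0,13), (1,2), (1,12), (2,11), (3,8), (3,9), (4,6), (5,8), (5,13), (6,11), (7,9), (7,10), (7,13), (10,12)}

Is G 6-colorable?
A valid 6-coloring: color 1: [0, 1, 3, 5, 6, 7]; color 2: [2, 4, 8, 9, 12, 13]; color 3: [10, 11].
(χ(G) = 3 ≤ 6.)

Yes, G is 6-colorable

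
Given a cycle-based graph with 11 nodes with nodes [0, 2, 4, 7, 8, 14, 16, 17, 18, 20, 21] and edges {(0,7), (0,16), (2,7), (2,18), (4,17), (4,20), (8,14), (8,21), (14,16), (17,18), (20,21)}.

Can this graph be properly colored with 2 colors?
Odd cycle [17, 18, 2, 7, 0, 16, 14, 8, 21, 20, 4] needs 3 colors (χ ≥ 3).
Hence χ(G) ≥ 3 > 2, so no proper 2-coloring exists.

No, G is not 2-colorable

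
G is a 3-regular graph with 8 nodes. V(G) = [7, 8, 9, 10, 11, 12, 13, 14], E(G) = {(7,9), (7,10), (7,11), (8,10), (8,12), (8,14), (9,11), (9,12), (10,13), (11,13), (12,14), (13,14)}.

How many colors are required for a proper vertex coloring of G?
χ(G) = 3

Clique number ω(G) = 3 (lower bound: χ ≥ ω).
The clique on [7, 9, 11] has size 3, forcing χ ≥ 3, and the coloring below uses 3 colors, so χ(G) = 3.
A valid 3-coloring: color 1: [10, 11, 12]; color 2: [8, 9, 13]; color 3: [7, 14].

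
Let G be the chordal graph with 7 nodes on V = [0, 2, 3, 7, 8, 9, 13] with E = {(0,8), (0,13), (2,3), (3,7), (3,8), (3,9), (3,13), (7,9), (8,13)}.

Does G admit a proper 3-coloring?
Yes, G is 3-colorable

A valid 3-coloring: color 1: [0, 3]; color 2: [2, 9, 13]; color 3: [7, 8].
(χ(G) = 3 ≤ 3.)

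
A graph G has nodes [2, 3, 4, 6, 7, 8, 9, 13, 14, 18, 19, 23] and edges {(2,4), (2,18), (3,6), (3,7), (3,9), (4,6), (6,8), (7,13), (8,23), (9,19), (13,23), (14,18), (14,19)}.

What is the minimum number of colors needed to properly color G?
Clique number ω(G) = 2 (lower bound: χ ≥ ω).
The graph is bipartite (no odd cycle), so 2 colors suffice: χ(G) = 2.
A valid 2-coloring: color 1: [2, 6, 7, 9, 14, 23]; color 2: [3, 4, 8, 13, 18, 19].

χ(G) = 2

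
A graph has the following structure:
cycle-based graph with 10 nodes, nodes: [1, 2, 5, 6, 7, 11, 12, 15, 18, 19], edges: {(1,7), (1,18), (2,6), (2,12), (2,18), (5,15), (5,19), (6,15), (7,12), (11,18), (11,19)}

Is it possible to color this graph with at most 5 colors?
Yes, G is 5-colorable

A valid 5-coloring: color 1: [1, 2, 15, 19]; color 2: [5, 6, 7, 18]; color 3: [11, 12].
(χ(G) = 3 ≤ 5.)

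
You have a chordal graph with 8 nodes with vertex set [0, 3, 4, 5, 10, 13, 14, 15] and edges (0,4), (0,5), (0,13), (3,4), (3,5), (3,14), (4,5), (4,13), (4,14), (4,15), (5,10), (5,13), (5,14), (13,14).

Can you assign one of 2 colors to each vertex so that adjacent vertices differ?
No, G is not 2-colorable

The clique on vertices [3, 4, 5, 14] has size 4 > 2, so it alone needs 4 colors.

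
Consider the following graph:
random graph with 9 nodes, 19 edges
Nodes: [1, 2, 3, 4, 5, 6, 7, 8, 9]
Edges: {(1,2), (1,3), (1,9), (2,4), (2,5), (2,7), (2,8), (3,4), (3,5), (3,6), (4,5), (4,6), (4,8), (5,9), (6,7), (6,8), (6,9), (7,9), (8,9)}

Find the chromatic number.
Clique number ω(G) = 3 (lower bound: χ ≥ ω).
Odd cycle [2, 8, 6, 3, 5] needs 3 colors (χ ≥ 3).
Vertex 4 is adjacent to every vertex of [2, 3, 5, 6, 8], which already need 3 colors among themselves, so 4 needs a new color (χ ≥ 4).
The coloring below uses 4 colors, so χ(G) = 4.
A valid 4-coloring: color 1: [4, 9]; color 2: [2, 6]; color 3: [3, 7, 8]; color 4: [1, 5].

χ(G) = 4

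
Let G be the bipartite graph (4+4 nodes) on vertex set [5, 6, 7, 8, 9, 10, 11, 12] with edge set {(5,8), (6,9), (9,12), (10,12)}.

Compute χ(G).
Clique number ω(G) = 2 (lower bound: χ ≥ ω).
The graph is bipartite (no odd cycle), so 2 colors suffice: χ(G) = 2.
A valid 2-coloring: color 1: [6, 7, 8, 11, 12]; color 2: [5, 9, 10].

χ(G) = 2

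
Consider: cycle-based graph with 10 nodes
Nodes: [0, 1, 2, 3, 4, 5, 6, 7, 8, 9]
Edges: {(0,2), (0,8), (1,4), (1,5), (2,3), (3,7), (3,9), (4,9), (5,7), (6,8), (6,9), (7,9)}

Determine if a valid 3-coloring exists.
Yes, G is 3-colorable

A valid 3-coloring: color 1: [1, 2, 8, 9]; color 2: [0, 3, 4, 5, 6]; color 3: [7].
(χ(G) = 3 ≤ 3.)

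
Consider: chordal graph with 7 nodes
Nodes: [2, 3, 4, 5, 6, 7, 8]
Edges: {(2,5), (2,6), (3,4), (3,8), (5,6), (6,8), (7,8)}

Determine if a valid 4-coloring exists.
Yes, G is 4-colorable

A valid 4-coloring: color 1: [2, 4, 8]; color 2: [3, 6, 7]; color 3: [5].
(χ(G) = 3 ≤ 4.)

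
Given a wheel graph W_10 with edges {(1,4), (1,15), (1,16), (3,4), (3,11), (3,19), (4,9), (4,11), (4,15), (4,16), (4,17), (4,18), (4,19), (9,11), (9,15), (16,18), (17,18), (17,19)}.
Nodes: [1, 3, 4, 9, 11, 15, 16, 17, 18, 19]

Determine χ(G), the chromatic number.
Clique number ω(G) = 3 (lower bound: χ ≥ ω).
Odd cycle [1, 15, 9, 11, 3, 19, 17, 18, 16] needs 3 colors (χ ≥ 3).
Vertex 4 is adjacent to every vertex of [1, 3, 9, 11, 15, 16, 17, 18, 19], which already need 3 colors among themselves, so 4 needs a new color (χ ≥ 4).
The coloring below uses 4 colors, so χ(G) = 4.
A valid 4-coloring: color 1: [4]; color 2: [1, 3, 9, 18]; color 3: [11, 15, 16, 19]; color 4: [17].

χ(G) = 4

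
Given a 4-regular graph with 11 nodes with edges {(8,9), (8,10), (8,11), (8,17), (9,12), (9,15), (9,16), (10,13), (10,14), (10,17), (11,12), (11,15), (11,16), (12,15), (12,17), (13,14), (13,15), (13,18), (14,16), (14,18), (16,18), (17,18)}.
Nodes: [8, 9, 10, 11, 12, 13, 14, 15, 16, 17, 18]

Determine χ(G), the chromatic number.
χ(G) = 3

Clique number ω(G) = 3 (lower bound: χ ≥ ω).
The clique on [8, 10, 17] has size 3, forcing χ ≥ 3, and the coloring below uses 3 colors, so χ(G) = 3.
A valid 3-coloring: color 1: [10, 15, 18]; color 2: [9, 11, 14, 17]; color 3: [8, 12, 13, 16].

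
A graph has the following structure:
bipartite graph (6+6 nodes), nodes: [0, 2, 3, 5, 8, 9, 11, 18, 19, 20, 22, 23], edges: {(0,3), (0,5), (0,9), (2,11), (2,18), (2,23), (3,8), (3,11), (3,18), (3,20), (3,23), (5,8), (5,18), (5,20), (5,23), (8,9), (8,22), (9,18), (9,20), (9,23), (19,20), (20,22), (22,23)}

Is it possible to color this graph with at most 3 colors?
A valid 3-coloring: color 1: [2, 3, 5, 9, 19, 22]; color 2: [0, 8, 11, 18, 20, 23].
(χ(G) = 2 ≤ 3.)

Yes, G is 3-colorable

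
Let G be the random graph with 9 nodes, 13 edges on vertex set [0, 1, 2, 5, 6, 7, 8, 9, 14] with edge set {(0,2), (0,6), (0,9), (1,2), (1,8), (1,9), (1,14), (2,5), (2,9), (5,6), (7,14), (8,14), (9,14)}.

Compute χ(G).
Clique number ω(G) = 3 (lower bound: χ ≥ ω).
The clique on [0, 2, 9] has size 3, forcing χ ≥ 3, and the coloring below uses 3 colors, so χ(G) = 3.
A valid 3-coloring: color 1: [0, 1, 5, 7]; color 2: [6, 8, 9]; color 3: [2, 14].

χ(G) = 3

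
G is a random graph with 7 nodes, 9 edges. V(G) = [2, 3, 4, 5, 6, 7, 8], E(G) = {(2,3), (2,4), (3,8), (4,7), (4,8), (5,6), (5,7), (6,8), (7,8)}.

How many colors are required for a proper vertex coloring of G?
χ(G) = 3

Clique number ω(G) = 3 (lower bound: χ ≥ ω).
The clique on [4, 7, 8] has size 3, forcing χ ≥ 3, and the coloring below uses 3 colors, so χ(G) = 3.
A valid 3-coloring: color 1: [2, 5, 8]; color 2: [3, 4, 6]; color 3: [7].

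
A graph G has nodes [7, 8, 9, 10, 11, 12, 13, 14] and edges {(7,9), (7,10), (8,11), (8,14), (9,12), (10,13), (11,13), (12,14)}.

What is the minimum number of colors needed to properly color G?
Clique number ω(G) = 2 (lower bound: χ ≥ ω).
The graph is bipartite (no odd cycle), so 2 colors suffice: χ(G) = 2.
A valid 2-coloring: color 1: [9, 10, 11, 14]; color 2: [7, 8, 12, 13].

χ(G) = 2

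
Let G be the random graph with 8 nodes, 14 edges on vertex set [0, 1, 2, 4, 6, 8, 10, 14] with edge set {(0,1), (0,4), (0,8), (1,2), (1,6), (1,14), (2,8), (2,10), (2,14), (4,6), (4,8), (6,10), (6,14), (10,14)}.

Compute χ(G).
χ(G) = 3

Clique number ω(G) = 3 (lower bound: χ ≥ ω).
The clique on [0, 4, 8] has size 3, forcing χ ≥ 3, and the coloring below uses 3 colors, so χ(G) = 3.
A valid 3-coloring: color 1: [8, 14]; color 2: [0, 2, 6]; color 3: [1, 4, 10].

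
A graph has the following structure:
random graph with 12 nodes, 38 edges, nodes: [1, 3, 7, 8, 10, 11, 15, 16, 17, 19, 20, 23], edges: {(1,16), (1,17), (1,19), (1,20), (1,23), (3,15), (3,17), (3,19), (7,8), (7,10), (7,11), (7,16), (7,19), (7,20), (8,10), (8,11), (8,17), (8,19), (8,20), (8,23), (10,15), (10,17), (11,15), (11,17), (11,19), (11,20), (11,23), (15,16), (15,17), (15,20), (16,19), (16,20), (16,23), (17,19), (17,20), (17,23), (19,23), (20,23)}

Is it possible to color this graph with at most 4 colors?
The clique on vertices [8, 11, 17, 19, 23] has size 5 > 4, so it alone needs 5 colors.

No, G is not 4-colorable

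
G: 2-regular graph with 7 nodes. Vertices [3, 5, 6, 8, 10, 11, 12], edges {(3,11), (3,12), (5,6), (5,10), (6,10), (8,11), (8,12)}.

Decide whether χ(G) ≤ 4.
A valid 4-coloring: color 1: [3, 8, 10]; color 2: [6, 11, 12]; color 3: [5].
(χ(G) = 3 ≤ 4.)

Yes, G is 4-colorable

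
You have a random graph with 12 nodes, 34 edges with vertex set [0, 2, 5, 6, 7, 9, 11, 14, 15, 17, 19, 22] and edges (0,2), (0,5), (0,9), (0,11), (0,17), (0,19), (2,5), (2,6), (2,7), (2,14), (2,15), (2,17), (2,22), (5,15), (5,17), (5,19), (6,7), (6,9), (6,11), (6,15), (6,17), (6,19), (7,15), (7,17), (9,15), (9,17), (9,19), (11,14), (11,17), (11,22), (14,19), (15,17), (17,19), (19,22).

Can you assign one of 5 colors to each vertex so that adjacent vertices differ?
Yes, G is 5-colorable

A valid 5-coloring: color 1: [14, 17, 22]; color 2: [2, 11, 19]; color 3: [5, 6]; color 4: [0, 15]; color 5: [7, 9].
(χ(G) = 5 ≤ 5.)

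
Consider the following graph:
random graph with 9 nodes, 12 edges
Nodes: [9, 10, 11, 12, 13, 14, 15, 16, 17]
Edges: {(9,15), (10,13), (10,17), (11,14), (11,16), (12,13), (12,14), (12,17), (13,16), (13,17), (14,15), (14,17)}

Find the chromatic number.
Clique number ω(G) = 3 (lower bound: χ ≥ ω).
The clique on [10, 13, 17] has size 3, forcing χ ≥ 3, and the coloring below uses 3 colors, so χ(G) = 3.
A valid 3-coloring: color 1: [9, 13, 14]; color 2: [15, 16, 17]; color 3: [10, 11, 12].

χ(G) = 3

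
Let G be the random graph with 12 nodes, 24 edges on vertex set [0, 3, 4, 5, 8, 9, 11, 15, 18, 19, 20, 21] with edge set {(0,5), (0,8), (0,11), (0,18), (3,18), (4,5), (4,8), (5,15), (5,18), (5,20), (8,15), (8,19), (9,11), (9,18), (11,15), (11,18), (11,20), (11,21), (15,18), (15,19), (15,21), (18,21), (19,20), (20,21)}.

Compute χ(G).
Clique number ω(G) = 4 (lower bound: χ ≥ ω).
The clique on [11, 15, 18, 21] has size 4, forcing χ ≥ 4, and the coloring below uses 4 colors, so χ(G) = 4.
A valid 4-coloring: color 1: [8, 18, 20]; color 2: [0, 3, 4, 9, 15]; color 3: [5, 11, 19]; color 4: [21].

χ(G) = 4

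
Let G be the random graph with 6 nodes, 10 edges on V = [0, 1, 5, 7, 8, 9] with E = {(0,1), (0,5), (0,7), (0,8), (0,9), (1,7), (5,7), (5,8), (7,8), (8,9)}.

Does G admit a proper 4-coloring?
A valid 4-coloring: color 1: [0]; color 2: [7, 9]; color 3: [1, 8]; color 4: [5].
(χ(G) = 4 ≤ 4.)

Yes, G is 4-colorable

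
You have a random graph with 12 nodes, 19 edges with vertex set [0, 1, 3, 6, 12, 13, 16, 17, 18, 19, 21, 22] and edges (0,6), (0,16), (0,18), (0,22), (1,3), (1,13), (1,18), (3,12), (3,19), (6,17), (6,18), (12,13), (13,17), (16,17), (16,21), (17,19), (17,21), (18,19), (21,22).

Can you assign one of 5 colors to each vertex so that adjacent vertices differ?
A valid 5-coloring: color 1: [3, 17, 18, 22]; color 2: [6, 13, 16, 19]; color 3: [0, 1, 12, 21].
(χ(G) = 3 ≤ 5.)

Yes, G is 5-colorable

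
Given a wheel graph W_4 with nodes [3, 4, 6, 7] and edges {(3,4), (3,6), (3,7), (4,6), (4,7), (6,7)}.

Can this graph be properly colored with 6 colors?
Yes, G is 6-colorable

A valid 6-coloring: color 1: [7]; color 2: [3]; color 3: [6]; color 4: [4].
(χ(G) = 4 ≤ 6.)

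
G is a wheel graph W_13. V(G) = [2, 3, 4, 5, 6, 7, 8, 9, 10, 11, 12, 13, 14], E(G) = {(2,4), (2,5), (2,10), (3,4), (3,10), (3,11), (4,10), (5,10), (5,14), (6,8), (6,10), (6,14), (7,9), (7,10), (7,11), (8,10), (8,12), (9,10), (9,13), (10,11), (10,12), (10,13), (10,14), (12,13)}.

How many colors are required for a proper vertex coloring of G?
χ(G) = 3

Clique number ω(G) = 3 (lower bound: χ ≥ ω).
The clique on [2, 4, 10] has size 3, forcing χ ≥ 3, and the coloring below uses 3 colors, so χ(G) = 3.
A valid 3-coloring: color 1: [10]; color 2: [4, 5, 6, 9, 11, 12]; color 3: [2, 3, 7, 8, 13, 14].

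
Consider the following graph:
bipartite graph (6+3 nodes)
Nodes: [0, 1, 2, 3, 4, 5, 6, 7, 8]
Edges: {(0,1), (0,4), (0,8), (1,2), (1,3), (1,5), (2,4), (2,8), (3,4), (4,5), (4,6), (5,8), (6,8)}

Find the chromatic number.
χ(G) = 2

Clique number ω(G) = 2 (lower bound: χ ≥ ω).
The graph is bipartite (no odd cycle), so 2 colors suffice: χ(G) = 2.
A valid 2-coloring: color 1: [1, 4, 7, 8]; color 2: [0, 2, 3, 5, 6].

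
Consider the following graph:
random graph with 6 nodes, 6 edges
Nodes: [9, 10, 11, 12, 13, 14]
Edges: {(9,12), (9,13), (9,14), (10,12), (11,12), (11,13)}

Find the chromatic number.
Clique number ω(G) = 2 (lower bound: χ ≥ ω).
The graph is bipartite (no odd cycle), so 2 colors suffice: χ(G) = 2.
A valid 2-coloring: color 1: [9, 10, 11]; color 2: [12, 13, 14].

χ(G) = 2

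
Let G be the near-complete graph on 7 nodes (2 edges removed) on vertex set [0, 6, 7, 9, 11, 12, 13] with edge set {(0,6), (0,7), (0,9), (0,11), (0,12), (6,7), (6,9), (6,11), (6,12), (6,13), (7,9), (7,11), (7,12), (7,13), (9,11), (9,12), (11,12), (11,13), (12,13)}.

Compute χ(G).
χ(G) = 6

Clique number ω(G) = 6 (lower bound: χ ≥ ω).
The clique on [0, 6, 7, 9, 11, 12] has size 6, forcing χ ≥ 6, and the coloring below uses 6 colors, so χ(G) = 6.
A valid 6-coloring: color 1: [7]; color 2: [12]; color 3: [6]; color 4: [11]; color 5: [9, 13]; color 6: [0].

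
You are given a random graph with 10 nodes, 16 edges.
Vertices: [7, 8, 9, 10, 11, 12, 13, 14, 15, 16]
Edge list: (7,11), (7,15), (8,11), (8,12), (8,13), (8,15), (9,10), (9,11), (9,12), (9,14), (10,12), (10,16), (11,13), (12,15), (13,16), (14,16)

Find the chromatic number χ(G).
Clique number ω(G) = 3 (lower bound: χ ≥ ω).
The clique on [8, 11, 13] has size 3, forcing χ ≥ 3, and the coloring below uses 3 colors, so χ(G) = 3.
A valid 3-coloring: color 1: [11, 12, 16]; color 2: [7, 8, 9]; color 3: [10, 13, 14, 15].

χ(G) = 3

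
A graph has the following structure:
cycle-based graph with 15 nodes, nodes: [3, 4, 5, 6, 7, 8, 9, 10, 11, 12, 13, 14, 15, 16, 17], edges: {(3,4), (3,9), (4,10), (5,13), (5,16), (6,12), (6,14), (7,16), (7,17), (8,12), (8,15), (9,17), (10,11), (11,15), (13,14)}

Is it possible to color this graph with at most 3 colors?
Yes, G is 3-colorable

A valid 3-coloring: color 1: [3, 6, 8, 10, 13, 16, 17]; color 2: [4, 5, 7, 9, 11, 12, 14]; color 3: [15].
(χ(G) = 3 ≤ 3.)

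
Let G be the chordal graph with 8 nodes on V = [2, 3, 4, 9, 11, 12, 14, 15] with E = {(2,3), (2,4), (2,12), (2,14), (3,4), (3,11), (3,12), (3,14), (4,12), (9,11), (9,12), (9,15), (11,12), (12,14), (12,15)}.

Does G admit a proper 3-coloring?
No, G is not 3-colorable

The clique on vertices [2, 3, 4, 12] has size 4 > 3, so it alone needs 4 colors.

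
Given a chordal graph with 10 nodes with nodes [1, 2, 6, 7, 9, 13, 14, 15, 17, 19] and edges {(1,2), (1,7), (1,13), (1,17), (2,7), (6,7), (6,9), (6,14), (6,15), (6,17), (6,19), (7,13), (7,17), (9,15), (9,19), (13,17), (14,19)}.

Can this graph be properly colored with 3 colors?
The clique on vertices [1, 7, 13, 17] has size 4 > 3, so it alone needs 4 colors.

No, G is not 3-colorable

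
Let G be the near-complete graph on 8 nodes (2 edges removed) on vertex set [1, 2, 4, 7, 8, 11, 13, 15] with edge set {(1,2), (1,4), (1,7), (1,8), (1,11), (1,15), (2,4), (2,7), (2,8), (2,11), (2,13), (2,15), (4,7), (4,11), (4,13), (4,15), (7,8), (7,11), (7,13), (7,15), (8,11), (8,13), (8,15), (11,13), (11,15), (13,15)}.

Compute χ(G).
Clique number ω(G) = 6 (lower bound: χ ≥ ω).
The clique on [1, 2, 7, 8, 11, 15] has size 6, forcing χ ≥ 6, and the coloring below uses 6 colors, so χ(G) = 6.
A valid 6-coloring: color 1: [2]; color 2: [7]; color 3: [15]; color 4: [11]; color 5: [1, 13]; color 6: [4, 8].

χ(G) = 6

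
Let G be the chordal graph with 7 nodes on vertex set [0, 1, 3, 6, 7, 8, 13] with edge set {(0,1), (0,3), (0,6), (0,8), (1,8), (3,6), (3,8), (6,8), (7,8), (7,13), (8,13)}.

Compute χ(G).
Clique number ω(G) = 4 (lower bound: χ ≥ ω).
The clique on [0, 3, 6, 8] has size 4, forcing χ ≥ 4, and the coloring below uses 4 colors, so χ(G) = 4.
A valid 4-coloring: color 1: [8]; color 2: [0, 7]; color 3: [1, 3, 13]; color 4: [6].

χ(G) = 4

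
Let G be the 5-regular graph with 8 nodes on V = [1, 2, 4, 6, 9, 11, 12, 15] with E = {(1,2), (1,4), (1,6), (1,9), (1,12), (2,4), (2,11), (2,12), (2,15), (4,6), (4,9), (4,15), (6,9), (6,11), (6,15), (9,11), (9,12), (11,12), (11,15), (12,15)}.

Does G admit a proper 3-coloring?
The clique on vertices [1, 4, 6, 9] has size 4 > 3, so it alone needs 4 colors.

No, G is not 3-colorable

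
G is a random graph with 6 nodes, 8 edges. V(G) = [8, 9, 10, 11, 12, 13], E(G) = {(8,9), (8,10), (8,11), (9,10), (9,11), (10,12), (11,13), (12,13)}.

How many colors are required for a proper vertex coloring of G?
Clique number ω(G) = 3 (lower bound: χ ≥ ω).
The clique on [8, 9, 10] has size 3, forcing χ ≥ 3, and the coloring below uses 3 colors, so χ(G) = 3.
A valid 3-coloring: color 1: [8, 12]; color 2: [10, 11]; color 3: [9, 13].

χ(G) = 3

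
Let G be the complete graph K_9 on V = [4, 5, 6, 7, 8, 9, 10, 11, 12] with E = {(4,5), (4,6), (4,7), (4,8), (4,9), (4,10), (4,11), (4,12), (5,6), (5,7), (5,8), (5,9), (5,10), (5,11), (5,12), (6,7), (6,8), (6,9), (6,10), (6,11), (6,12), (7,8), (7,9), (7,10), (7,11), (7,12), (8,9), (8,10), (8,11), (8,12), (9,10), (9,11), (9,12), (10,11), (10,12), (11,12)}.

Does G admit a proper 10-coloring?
Yes, G is 10-colorable

A valid 10-coloring: color 1: [6]; color 2: [10]; color 3: [7]; color 4: [4]; color 5: [12]; color 6: [5]; color 7: [9]; color 8: [11]; color 9: [8].
(χ(G) = 9 ≤ 10.)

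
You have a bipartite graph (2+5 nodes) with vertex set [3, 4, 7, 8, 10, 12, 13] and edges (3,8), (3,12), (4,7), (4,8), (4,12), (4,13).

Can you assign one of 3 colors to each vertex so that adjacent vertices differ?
A valid 3-coloring: color 1: [3, 4, 10]; color 2: [7, 8, 12, 13].
(χ(G) = 2 ≤ 3.)

Yes, G is 3-colorable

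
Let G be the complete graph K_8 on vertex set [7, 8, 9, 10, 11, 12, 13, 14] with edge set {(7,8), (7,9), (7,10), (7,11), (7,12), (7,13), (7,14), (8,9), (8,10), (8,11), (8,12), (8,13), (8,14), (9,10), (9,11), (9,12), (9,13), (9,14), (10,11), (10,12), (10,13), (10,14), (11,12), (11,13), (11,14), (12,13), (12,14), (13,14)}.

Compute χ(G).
Clique number ω(G) = 8 (lower bound: χ ≥ ω).
The clique on [7, 8, 9, 10, 11, 12, 13, 14] has size 8, forcing χ ≥ 8, and the coloring below uses 8 colors, so χ(G) = 8.
A valid 8-coloring: color 1: [9]; color 2: [8]; color 3: [12]; color 4: [11]; color 5: [10]; color 6: [13]; color 7: [14]; color 8: [7].

χ(G) = 8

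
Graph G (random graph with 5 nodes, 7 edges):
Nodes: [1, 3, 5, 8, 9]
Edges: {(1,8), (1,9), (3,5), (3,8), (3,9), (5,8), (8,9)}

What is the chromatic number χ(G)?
χ(G) = 3

Clique number ω(G) = 3 (lower bound: χ ≥ ω).
The clique on [1, 8, 9] has size 3, forcing χ ≥ 3, and the coloring below uses 3 colors, so χ(G) = 3.
A valid 3-coloring: color 1: [8]; color 2: [1, 3]; color 3: [5, 9].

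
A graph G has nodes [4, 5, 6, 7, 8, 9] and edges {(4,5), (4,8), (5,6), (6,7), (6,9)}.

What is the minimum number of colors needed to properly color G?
Clique number ω(G) = 2 (lower bound: χ ≥ ω).
The graph is bipartite (no odd cycle), so 2 colors suffice: χ(G) = 2.
A valid 2-coloring: color 1: [4, 6]; color 2: [5, 7, 8, 9].

χ(G) = 2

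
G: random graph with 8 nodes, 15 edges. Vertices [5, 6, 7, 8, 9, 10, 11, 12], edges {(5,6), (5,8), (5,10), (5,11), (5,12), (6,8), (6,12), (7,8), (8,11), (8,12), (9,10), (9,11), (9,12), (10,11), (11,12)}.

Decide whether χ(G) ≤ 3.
The clique on vertices [5, 8, 11, 12] has size 4 > 3, so it alone needs 4 colors.

No, G is not 3-colorable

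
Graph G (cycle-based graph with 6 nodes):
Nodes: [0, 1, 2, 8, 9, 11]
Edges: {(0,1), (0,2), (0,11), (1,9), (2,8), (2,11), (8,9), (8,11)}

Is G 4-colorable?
A valid 4-coloring: color 1: [0, 8]; color 2: [1, 2]; color 3: [9, 11].
(χ(G) = 3 ≤ 4.)

Yes, G is 4-colorable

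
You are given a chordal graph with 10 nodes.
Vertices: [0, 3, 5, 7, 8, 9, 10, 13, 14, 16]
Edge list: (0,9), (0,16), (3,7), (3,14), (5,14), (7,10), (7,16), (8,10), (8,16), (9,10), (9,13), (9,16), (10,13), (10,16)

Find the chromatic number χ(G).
Clique number ω(G) = 3 (lower bound: χ ≥ ω).
The clique on [0, 9, 16] has size 3, forcing χ ≥ 3, and the coloring below uses 3 colors, so χ(G) = 3.
A valid 3-coloring: color 1: [3, 5, 13, 16]; color 2: [0, 10, 14]; color 3: [7, 8, 9].

χ(G) = 3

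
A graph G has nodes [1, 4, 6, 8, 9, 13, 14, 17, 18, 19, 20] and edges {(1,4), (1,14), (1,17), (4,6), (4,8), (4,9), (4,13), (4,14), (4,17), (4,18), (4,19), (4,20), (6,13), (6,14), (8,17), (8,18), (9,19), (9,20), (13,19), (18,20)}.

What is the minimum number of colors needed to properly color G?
χ(G) = 3

Clique number ω(G) = 3 (lower bound: χ ≥ ω).
The clique on [1, 4, 17] has size 3, forcing χ ≥ 3, and the coloring below uses 3 colors, so χ(G) = 3.
A valid 3-coloring: color 1: [4]; color 2: [9, 13, 14, 17, 18]; color 3: [1, 6, 8, 19, 20].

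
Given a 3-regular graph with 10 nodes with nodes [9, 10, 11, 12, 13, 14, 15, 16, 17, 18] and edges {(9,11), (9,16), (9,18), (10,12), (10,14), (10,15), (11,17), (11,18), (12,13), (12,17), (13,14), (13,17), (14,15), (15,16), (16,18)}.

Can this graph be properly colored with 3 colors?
Yes, G is 3-colorable

A valid 3-coloring: color 1: [9, 15, 17]; color 2: [10, 11, 13, 16]; color 3: [12, 14, 18].
(χ(G) = 3 ≤ 3.)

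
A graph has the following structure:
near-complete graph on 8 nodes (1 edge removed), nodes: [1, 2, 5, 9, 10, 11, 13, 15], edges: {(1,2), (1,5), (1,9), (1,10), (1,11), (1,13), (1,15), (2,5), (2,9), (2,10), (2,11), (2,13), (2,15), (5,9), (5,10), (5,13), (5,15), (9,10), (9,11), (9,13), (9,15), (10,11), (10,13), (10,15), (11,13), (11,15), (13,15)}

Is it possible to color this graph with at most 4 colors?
No, G is not 4-colorable

The clique on vertices [1, 2, 9, 10, 11, 13, 15] has size 7 > 4, so it alone needs 7 colors.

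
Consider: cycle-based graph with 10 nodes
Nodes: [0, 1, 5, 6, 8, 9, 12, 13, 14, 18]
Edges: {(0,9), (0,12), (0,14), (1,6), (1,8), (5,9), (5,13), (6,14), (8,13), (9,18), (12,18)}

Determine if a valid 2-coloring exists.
Yes, G is 2-colorable

A valid 2-coloring: color 1: [0, 5, 6, 8, 18]; color 2: [1, 9, 12, 13, 14].
(χ(G) = 2 ≤ 2.)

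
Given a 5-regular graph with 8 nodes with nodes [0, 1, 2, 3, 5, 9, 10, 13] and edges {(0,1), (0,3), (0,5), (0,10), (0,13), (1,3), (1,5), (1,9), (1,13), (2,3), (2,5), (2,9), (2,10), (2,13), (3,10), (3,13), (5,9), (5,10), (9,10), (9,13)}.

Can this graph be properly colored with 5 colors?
A valid 5-coloring: color 1: [0, 2]; color 2: [3, 9]; color 3: [1, 10]; color 4: [5, 13].
(χ(G) = 4 ≤ 5.)

Yes, G is 5-colorable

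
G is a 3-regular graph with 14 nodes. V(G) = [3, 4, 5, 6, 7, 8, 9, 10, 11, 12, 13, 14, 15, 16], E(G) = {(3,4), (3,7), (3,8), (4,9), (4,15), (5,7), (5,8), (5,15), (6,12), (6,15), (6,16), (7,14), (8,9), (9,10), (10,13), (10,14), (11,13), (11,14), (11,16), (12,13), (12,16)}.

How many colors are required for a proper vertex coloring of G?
χ(G) = 3

Clique number ω(G) = 3 (lower bound: χ ≥ ω).
The clique on [6, 12, 16] has size 3, forcing χ ≥ 3, and the coloring below uses 3 colors, so χ(G) = 3.
A valid 3-coloring: color 1: [3, 9, 13, 14, 15, 16]; color 2: [4, 6, 7, 8, 10, 11]; color 3: [5, 12].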